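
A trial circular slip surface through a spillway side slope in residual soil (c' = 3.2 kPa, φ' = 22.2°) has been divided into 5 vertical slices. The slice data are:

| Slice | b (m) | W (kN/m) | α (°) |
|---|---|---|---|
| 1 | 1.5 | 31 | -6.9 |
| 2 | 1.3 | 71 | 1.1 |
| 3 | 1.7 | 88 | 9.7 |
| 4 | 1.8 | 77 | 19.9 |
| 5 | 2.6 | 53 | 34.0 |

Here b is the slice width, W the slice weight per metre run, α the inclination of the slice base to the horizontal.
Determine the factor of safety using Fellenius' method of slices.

FS = 2.27

Ordinary method of slices: FS = Σ[c'·Δl_i + (W_i cosα_i)·tanφ'] / Σ W_i sinα_i, with Δl_i = b_i / cosα_i.
Slice 1: Δl = 1.5/cos(-6.9°) = 1.511 m; N'_1 = 31·cos(-6.9°) = 30.8; c'Δl = 4.84; W sinα = -3.7
Slice 2: Δl = 1.3/cos1.1° = 1.300 m; N'_2 = 71·cos1.1° = 71.0; c'Δl = 4.16; W sinα = 1.4
Slice 3: Δl = 1.7/cos9.7° = 1.725 m; N'_3 = 88·cos9.7° = 86.7; c'Δl = 5.52; W sinα = 14.8
Slice 4: Δl = 1.8/cos19.9° = 1.914 m; N'_4 = 77·cos19.9° = 72.4; c'Δl = 6.13; W sinα = 26.2
Slice 5: Δl = 2.6/cos34.0° = 3.136 m; N'_5 = 53·cos34.0° = 43.9; c'Δl = 10.04; W sinα = 29.6
Σc'Δl = 30.7 kN/m; ΣN' = 304.8 kN/m; ΣW sinα = 68.3 kN/m
Resisting = 30.7 + 304.8·tan22.2° = 30.7 + 124.4 = 155.1 kN/m
FS = 155.1 / 68.3 = 2.270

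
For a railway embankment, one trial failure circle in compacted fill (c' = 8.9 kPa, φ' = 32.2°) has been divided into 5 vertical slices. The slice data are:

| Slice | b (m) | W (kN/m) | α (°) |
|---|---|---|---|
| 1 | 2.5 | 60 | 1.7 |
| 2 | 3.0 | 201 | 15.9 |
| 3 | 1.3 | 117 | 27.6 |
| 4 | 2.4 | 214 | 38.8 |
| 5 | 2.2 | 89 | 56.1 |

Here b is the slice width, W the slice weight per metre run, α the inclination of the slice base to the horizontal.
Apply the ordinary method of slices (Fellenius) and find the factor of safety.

FS = 1.53

Ordinary method of slices: FS = Σ[c'·Δl_i + (W_i cosα_i)·tanφ'] / Σ W_i sinα_i, with Δl_i = b_i / cosα_i.
Slice 1: Δl = 2.5/cos1.7° = 2.501 m; N'_1 = 60·cos1.7° = 60.0; c'Δl = 22.26; W sinα = 1.8
Slice 2: Δl = 3.0/cos15.9° = 3.119 m; N'_2 = 201·cos15.9° = 193.3; c'Δl = 27.76; W sinα = 55.1
Slice 3: Δl = 1.3/cos27.6° = 1.467 m; N'_3 = 117·cos27.6° = 103.7; c'Δl = 13.06; W sinα = 54.2
Slice 4: Δl = 2.4/cos38.8° = 3.080 m; N'_4 = 214·cos38.8° = 166.8; c'Δl = 27.41; W sinα = 134.1
Slice 5: Δl = 2.2/cos56.1° = 3.944 m; N'_5 = 89·cos56.1° = 49.6; c'Δl = 35.11; W sinα = 73.9
Σc'Δl = 125.6 kN/m; ΣN' = 573.4 kN/m; ΣW sinα = 319.0 kN/m
Resisting = 125.6 + 573.4·tan32.2° = 125.6 + 361.1 = 486.7 kN/m
FS = 486.7 / 319.0 = 1.526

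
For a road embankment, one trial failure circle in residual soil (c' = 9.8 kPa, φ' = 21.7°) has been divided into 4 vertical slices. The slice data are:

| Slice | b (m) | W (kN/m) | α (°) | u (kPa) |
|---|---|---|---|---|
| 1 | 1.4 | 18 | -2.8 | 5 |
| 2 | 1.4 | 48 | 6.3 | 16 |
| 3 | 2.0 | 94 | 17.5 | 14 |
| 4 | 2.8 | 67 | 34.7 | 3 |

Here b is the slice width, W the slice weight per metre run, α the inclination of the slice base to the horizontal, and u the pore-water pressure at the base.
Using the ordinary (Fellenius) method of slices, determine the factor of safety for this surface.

Ordinary method of slices: FS = Σ[c'·Δl_i + (W_i cosα_i − u_i·Δl_i)·tanφ'] / Σ W_i sinα_i, with Δl_i = b_i / cosα_i.
Slice 1: Δl = 1.4/cos(-2.8°) = 1.402 m; N'_1 = 18·cos(-2.8°) − 5·1.402 = 11.0; c'Δl = 13.74; W sinα = -0.9
Slice 2: Δl = 1.4/cos6.3° = 1.409 m; N'_2 = 48·cos6.3° − 16·1.409 = 25.2; c'Δl = 13.80; W sinα = 5.3
Slice 3: Δl = 2.0/cos17.5° = 2.097 m; N'_3 = 94·cos17.5° − 14·2.097 = 60.3; c'Δl = 20.55; W sinα = 28.3
Slice 4: Δl = 2.8/cos34.7° = 3.406 m; N'_4 = 67·cos34.7° − 3·3.406 = 44.9; c'Δl = 33.38; W sinα = 38.1
Σc'Δl = 81.5 kN/m; ΣN' = 141.3 kN/m; ΣW sinα = 70.8 kN/m
Resisting = 81.5 + 141.3·tan21.7° = 81.5 + 56.2 = 137.7 kN/m
FS = 137.7 / 70.8 = 1.945

FS = 1.94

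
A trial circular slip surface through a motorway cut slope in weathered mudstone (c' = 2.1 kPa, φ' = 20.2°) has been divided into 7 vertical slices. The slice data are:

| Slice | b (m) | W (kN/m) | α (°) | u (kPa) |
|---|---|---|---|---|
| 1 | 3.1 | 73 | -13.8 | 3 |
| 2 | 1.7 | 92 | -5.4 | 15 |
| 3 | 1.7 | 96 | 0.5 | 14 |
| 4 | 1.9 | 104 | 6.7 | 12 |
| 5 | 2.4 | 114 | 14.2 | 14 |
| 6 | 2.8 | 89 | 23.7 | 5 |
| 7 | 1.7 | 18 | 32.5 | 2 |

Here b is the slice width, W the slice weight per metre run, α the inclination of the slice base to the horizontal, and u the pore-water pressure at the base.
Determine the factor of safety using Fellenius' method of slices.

FS = 3.20

Ordinary method of slices: FS = Σ[c'·Δl_i + (W_i cosα_i − u_i·Δl_i)·tanφ'] / Σ W_i sinα_i, with Δl_i = b_i / cosα_i.
Slice 1: Δl = 3.1/cos(-13.8°) = 3.192 m; N'_1 = 73·cos(-13.8°) − 3·3.192 = 61.3; c'Δl = 6.70; W sinα = -17.4
Slice 2: Δl = 1.7/cos(-5.4°) = 1.708 m; N'_2 = 92·cos(-5.4°) − 15·1.708 = 66.0; c'Δl = 3.59; W sinα = -8.7
Slice 3: Δl = 1.7/cos0.5° = 1.700 m; N'_3 = 96·cos0.5° − 14·1.700 = 72.2; c'Δl = 3.57; W sinα = 0.8
Slice 4: Δl = 1.9/cos6.7° = 1.913 m; N'_4 = 104·cos6.7° − 12·1.913 = 80.3; c'Δl = 4.02; W sinα = 12.1
Slice 5: Δl = 2.4/cos14.2° = 2.476 m; N'_5 = 114·cos14.2° − 14·2.476 = 75.9; c'Δl = 5.20; W sinα = 28.0
Slice 6: Δl = 2.8/cos23.7° = 3.058 m; N'_6 = 89·cos23.7° − 5·3.058 = 66.2; c'Δl = 6.42; W sinα = 35.8
Slice 7: Δl = 1.7/cos32.5° = 2.016 m; N'_7 = 18·cos32.5° − 2·2.016 = 11.1; c'Δl = 4.23; W sinα = 9.7
Σc'Δl = 33.7 kN/m; ΣN' = 433.0 kN/m; ΣW sinα = 60.3 kN/m
Resisting = 33.7 + 433.0·tan20.2° = 33.7 + 159.3 = 193.1 kN/m
FS = 193.1 / 60.3 = 3.201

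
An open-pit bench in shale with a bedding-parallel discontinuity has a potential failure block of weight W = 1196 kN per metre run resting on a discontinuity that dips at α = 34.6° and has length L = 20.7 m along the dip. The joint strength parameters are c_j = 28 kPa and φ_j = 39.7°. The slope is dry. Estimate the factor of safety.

Resolving the block weight along and normal to the plane and applying the Mohr–Coulomb strength on the joint:
N' = W cosα = 1196·cos34.6° = 984.5 kN/m
Driving force T = W sinα = 1196·sin34.6° = 679.1 kN/m
Resisting force R = c_j·L + N'·tanφ_j = 28·20.7 + 984.5·tan39.7° = 579.6 + 817.3 = 1396.9 kN/m
FS = R / T = 1396.9 / 679.1 = 2.057

FS = 2.06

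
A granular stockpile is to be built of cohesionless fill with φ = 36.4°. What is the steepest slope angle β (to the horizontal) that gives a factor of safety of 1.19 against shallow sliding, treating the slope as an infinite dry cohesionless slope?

For an infinite dry cohesionless slope FS = tanφ/tanβ, so tanβ = tanφ / FS.
tanβ = tan36.4° / 1.19 = 0.7373 / 1.19 = 0.6195
β = arctan(0.6195) = 31.78°

β = 31.8°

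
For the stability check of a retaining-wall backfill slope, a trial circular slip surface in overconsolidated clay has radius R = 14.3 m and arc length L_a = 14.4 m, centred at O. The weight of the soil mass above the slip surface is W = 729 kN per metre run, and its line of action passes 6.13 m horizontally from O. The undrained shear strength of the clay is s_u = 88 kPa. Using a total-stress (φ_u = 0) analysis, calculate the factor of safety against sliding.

Taking moments about the centre O, the resisting moment is provided by the undrained shear strength acting along the arc:
M_R = s_u·L_a·R = 88·14.40·14.3 = 18121.0 kN·m/m
M_D = W·d = 729·6.13 = 4468.8 kN·m/m
FS = M_R / M_D = 18121.0 / 4468.8 = 4.055

FS = 4.06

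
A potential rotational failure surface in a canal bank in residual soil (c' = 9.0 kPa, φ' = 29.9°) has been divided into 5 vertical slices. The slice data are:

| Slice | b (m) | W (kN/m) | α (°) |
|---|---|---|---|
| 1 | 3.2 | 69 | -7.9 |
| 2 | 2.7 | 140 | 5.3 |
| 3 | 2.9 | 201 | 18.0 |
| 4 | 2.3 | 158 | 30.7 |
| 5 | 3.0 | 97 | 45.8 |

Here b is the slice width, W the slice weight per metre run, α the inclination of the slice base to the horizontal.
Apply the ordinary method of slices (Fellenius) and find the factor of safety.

Ordinary method of slices: FS = Σ[c'·Δl_i + (W_i cosα_i)·tanφ'] / Σ W_i sinα_i, with Δl_i = b_i / cosα_i.
Slice 1: Δl = 3.2/cos(-7.9°) = 3.231 m; N'_1 = 69·cos(-7.9°) = 68.3; c'Δl = 29.08; W sinα = -9.5
Slice 2: Δl = 2.7/cos5.3° = 2.712 m; N'_2 = 140·cos5.3° = 139.4; c'Δl = 24.40; W sinα = 12.9
Slice 3: Δl = 2.9/cos18.0° = 3.049 m; N'_3 = 201·cos18.0° = 191.2; c'Δl = 27.44; W sinα = 62.1
Slice 4: Δl = 2.3/cos30.7° = 2.675 m; N'_4 = 158·cos30.7° = 135.9; c'Δl = 24.07; W sinα = 80.7
Slice 5: Δl = 3.0/cos45.8° = 4.303 m; N'_5 = 97·cos45.8° = 67.6; c'Δl = 38.73; W sinα = 69.5
Σc'Δl = 143.7 kN/m; ΣN' = 602.4 kN/m; ΣW sinα = 215.8 kN/m
Resisting = 143.7 + 602.4·tan29.9° = 143.7 + 346.4 = 490.1 kN/m
FS = 490.1 / 215.8 = 2.272

FS = 2.27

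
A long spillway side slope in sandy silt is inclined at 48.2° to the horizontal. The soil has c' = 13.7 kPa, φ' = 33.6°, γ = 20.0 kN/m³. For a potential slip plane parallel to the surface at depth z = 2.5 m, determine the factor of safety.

For an infinite slope with a slip plane parallel to the surface (no pore pressure): FS = [c' + γz cos²β tanφ'] / [γz sinβ cosβ].
γz = 20.0·2.5 = 50.00 kN/m²
Numerator = 13.7 + 50.00·cos²48.2°·tan33.6° = 13.7 + 50.00·0.4443·0.6644 = 28.458 kPa
Denominator = 50.00·sin48.2°·cos48.2° = 50.00·0.7455·0.6665 = 24.844 kPa
FS = 28.458 / 24.844 = 1.145

FS = 1.15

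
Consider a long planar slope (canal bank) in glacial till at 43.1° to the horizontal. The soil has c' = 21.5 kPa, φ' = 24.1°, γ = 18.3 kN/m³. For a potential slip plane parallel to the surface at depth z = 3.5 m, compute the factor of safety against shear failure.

For an infinite slope with a slip plane parallel to the surface (no pore pressure): FS = [c' + γz cos²β tanφ'] / [γz sinβ cosβ].
γz = 18.3·3.5 = 64.05 kN/m²
Numerator = 21.5 + 64.05·cos²43.1°·tan24.1° = 21.5 + 64.05·0.5331·0.4473 = 36.775 kPa
Denominator = 64.05·sin43.1°·cos43.1° = 64.05·0.6833·0.7302 = 31.955 kPa
FS = 36.775 / 31.955 = 1.151

FS = 1.15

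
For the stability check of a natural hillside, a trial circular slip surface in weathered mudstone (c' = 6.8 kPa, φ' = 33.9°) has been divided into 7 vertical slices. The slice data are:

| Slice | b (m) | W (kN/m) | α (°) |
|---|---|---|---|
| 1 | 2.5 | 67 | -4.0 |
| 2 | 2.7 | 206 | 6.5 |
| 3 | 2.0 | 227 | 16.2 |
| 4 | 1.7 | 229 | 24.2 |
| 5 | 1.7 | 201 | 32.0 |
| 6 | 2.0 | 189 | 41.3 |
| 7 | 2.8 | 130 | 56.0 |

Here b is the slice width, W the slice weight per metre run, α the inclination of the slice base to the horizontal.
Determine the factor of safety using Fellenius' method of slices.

FS = 1.66

Ordinary method of slices: FS = Σ[c'·Δl_i + (W_i cosα_i)·tanφ'] / Σ W_i sinα_i, with Δl_i = b_i / cosα_i.
Slice 1: Δl = 2.5/cos(-4.0°) = 2.506 m; N'_1 = 67·cos(-4.0°) = 66.8; c'Δl = 17.04; W sinα = -4.7
Slice 2: Δl = 2.7/cos6.5° = 2.717 m; N'_2 = 206·cos6.5° = 204.7; c'Δl = 18.48; W sinα = 23.3
Slice 3: Δl = 2.0/cos16.2° = 2.083 m; N'_3 = 227·cos16.2° = 218.0; c'Δl = 14.16; W sinα = 63.3
Slice 4: Δl = 1.7/cos24.2° = 1.864 m; N'_4 = 229·cos24.2° = 208.9; c'Δl = 12.67; W sinα = 93.9
Slice 5: Δl = 1.7/cos32.0° = 2.005 m; N'_5 = 201·cos32.0° = 170.5; c'Δl = 13.63; W sinα = 106.5
Slice 6: Δl = 2.0/cos41.3° = 2.662 m; N'_6 = 189·cos41.3° = 142.0; c'Δl = 18.10; W sinα = 124.7
Slice 7: Δl = 2.8/cos56.0° = 5.007 m; N'_7 = 130·cos56.0° = 72.7; c'Δl = 34.05; W sinα = 107.8
Σc'Δl = 128.1 kN/m; ΣN' = 1083.5 kN/m; ΣW sinα = 514.9 kN/m
Resisting = 128.1 + 1083.5·tan33.9° = 128.1 + 728.1 = 856.2 kN/m
FS = 856.2 / 514.9 = 1.663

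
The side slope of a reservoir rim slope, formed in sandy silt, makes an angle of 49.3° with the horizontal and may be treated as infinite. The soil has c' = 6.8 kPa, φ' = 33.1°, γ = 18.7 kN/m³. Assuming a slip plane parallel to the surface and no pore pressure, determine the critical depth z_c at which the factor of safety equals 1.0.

z_c = 1.67 m

Setting FS = 1.00 in FS = [c' + γz cos²β tanφ'] / [γz sinβ cosβ] and solving for z:
z = c' / [γ cosβ (FS·sinβ − cosβ·tanφ')]
  = 6.8 / [18.7·cos49.3°·(1.00·sin49.3° − cos49.3°·tan33.1°)]
  = 6.8 / [18.7·0.6521·(1.00·0.7581 − 0.6521·0.6519)]
  = 6.8 / 4.0611 = 1.674 m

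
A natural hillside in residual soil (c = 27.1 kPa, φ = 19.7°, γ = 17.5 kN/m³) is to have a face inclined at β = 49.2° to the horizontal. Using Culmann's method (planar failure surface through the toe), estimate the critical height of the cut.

H_c = 34.05 m

Culmann's analysis gives the critical failure plane at α_cr = (β + φ)/2 = (49.2 + 19.7)/2 = 34.5°, and the critical height
H_c = (4c/γ) · sinβ cosφ / [1 − cos(β − φ)]
    = (4·27.1/17.5) · sin49.2°·cos19.7° / [1 − cos(29.5°)]
    = 6.194 · 0.7570·0.9415 / [1 − 0.8704]
    = 6.194 · 0.7127 / 0.1296
    = 34.05 m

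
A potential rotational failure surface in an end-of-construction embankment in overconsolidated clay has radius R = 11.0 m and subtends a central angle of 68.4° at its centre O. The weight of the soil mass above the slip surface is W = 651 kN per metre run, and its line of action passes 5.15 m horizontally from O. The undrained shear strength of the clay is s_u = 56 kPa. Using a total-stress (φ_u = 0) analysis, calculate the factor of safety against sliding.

FS = 2.41

Taking moments about the centre O, the resisting moment is provided by the undrained shear strength acting along the arc:
Arc length L_a = R·θ = 11.0·(68.4°·π/180) = 11.0·1.1938 = 13.13 m
M_R = s_u·L_a·R = 56·13.13·11.0 = 8089.2 kN·m/m
M_D = W·d = 651·5.15 = 3352.7 kN·m/m
FS = M_R / M_D = 8089.2 / 3352.7 = 2.413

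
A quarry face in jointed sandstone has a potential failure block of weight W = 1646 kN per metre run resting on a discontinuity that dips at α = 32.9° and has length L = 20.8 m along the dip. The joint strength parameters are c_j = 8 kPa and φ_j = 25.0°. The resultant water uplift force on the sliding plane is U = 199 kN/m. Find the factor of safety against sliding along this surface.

FS = 0.80

Resolving the block weight along and normal to the plane and applying the Mohr–Coulomb strength on the joint:
N' = W cosα − U = 1646·cos32.9° − 199 = 1183.0 kN/m
Driving force T = W sinα = 1646·sin32.9° = 894.1 kN/m
Resisting force R = c_j·L + N'·tanφ_j = 8·20.8 + 1183.0·tan25.0° = 166.4 + 551.6 = 718.0 kN/m
FS = R / T = 718.0 / 894.1 = 0.803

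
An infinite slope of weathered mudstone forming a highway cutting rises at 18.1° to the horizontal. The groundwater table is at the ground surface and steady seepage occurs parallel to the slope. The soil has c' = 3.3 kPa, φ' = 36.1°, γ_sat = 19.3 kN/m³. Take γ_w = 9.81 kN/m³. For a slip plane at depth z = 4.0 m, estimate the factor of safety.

With seepage parallel to the slope and the water table at the surface, the effective normal stress on the slip plane uses the buoyant unit weight γ' = γ_sat − γ_w while the driving shear stress uses γ_sat:
FS = [c' + γ' z cos²β tanφ'] / [γ_sat z sinβ cosβ]
γ' = 19.3 − 9.81 = 9.49 kN/m³
Numerator = 3.3 + 9.49·4.0·cos²18.1°·tan36.1° = 3.3 + 9.49·4.0·0.9035·0.7292 = 28.309 kPa
Denominator = 19.3·4.0·sin18.1°·cos18.1° = 19.3·4.0·0.3107·0.9505 = 22.797 kPa
FS = 28.309 / 22.797 = 1.242

FS = 1.24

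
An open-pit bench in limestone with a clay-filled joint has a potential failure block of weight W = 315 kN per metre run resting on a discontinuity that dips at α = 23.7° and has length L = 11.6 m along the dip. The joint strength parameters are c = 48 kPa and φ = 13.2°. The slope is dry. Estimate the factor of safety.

FS = 4.93

Resolving the block weight along and normal to the plane and applying the Mohr–Coulomb strength on the joint:
N' = W cosα = 315·cos23.7° = 288.4 kN/m
Driving force T = W sinα = 315·sin23.7° = 126.6 kN/m
Resisting force R = c·L + N'·tanφ = 48·11.6 + 288.4·tan13.2° = 556.8 + 67.7 = 624.5 kN/m
FS = R / T = 624.5 / 126.6 = 4.932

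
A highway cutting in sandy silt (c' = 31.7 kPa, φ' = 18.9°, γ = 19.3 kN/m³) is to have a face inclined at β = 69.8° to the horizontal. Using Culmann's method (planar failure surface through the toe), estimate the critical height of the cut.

Culmann's analysis gives the critical failure plane at α_cr = (β + φ')/2 = (69.8 + 18.9)/2 = 44.3°, and the critical height
H_c = (4c'/γ) · sinβ cosφ' / [1 − cos(β − φ')]
    = (4·31.7/19.3) · sin69.8°·cos18.9° / [1 − cos(50.9°)]
    = 6.570 · 0.9385·0.9461 / [1 − 0.6307]
    = 6.570 · 0.8879 / 0.3693
    = 15.79 m

H_c = 15.79 m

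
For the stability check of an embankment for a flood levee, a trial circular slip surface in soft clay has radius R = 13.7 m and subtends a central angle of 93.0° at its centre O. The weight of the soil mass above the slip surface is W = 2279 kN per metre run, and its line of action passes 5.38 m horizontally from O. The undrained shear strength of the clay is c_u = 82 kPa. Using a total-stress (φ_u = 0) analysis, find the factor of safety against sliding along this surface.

FS = 2.04

Taking moments about the centre O, the resisting moment is provided by the undrained shear strength acting along the arc:
Arc length L_a = R·θ = 13.7·(93.0°·π/180) = 13.7·1.6232 = 22.24 m
M_R = c_u·L_a·R = 82·22.24·13.7 = 24981.3 kN·m/m
M_D = W·d = 2279·5.38 = 12261.0 kN·m/m
FS = M_R / M_D = 24981.3 / 12261.0 = 2.037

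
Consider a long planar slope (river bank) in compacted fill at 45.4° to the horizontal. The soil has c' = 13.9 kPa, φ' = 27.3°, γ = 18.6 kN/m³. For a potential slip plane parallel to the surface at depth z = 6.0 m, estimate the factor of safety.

For an infinite slope with a slip plane parallel to the surface (no pore pressure): FS = [c' + γz cos²β tanφ'] / [γz sinβ cosβ].
γz = 18.6·6.0 = 111.60 kN/m²
Numerator = 13.9 + 111.60·cos²45.4°·tan27.3° = 13.9 + 111.60·0.4930·0.5161 = 42.298 kPa
Denominator = 111.60·sin45.4°·cos45.4° = 111.60·0.7120·0.7022 = 55.795 kPa
FS = 42.298 / 55.795 = 0.758

FS = 0.76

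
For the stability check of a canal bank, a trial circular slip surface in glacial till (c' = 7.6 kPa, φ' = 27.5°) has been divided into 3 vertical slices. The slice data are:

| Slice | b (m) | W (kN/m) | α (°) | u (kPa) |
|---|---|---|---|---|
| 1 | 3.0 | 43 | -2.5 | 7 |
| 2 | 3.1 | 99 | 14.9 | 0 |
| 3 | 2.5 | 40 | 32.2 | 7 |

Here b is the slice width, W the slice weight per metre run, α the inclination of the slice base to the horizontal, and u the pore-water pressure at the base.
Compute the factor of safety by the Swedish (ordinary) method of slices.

Ordinary method of slices: FS = Σ[c'·Δl_i + (W_i cosα_i − u_i·Δl_i)·tanφ'] / Σ W_i sinα_i, with Δl_i = b_i / cosα_i.
Slice 1: Δl = 3.0/cos(-2.5°) = 3.003 m; N'_1 = 43·cos(-2.5°) − 7·3.003 = 21.9; c'Δl = 22.82; W sinα = -1.9
Slice 2: Δl = 3.1/cos14.9° = 3.208 m; N'_2 = 99·cos14.9° − 0·3.208 = 95.7; c'Δl = 24.38; W sinα = 25.5
Slice 3: Δl = 2.5/cos32.2° = 2.954 m; N'_3 = 40·cos32.2° − 7·2.954 = 13.2; c'Δl = 22.45; W sinα = 21.3
Σc'Δl = 69.7 kN/m; ΣN' = 130.8 kN/m; ΣW sinα = 44.9 kN/m
Resisting = 69.7 + 130.8·tan27.5° = 69.7 + 68.1 = 137.7 kN/m
FS = 137.7 / 44.9 = 3.068

FS = 3.07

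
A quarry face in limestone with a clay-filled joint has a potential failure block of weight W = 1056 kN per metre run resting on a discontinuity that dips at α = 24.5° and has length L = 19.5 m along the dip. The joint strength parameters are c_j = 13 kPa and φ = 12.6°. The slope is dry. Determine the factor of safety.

Resolving the block weight along and normal to the plane and applying the Mohr–Coulomb strength on the joint:
N' = W cosα = 1056·cos24.5° = 960.9 kN/m
Driving force T = W sinα = 1056·sin24.5° = 437.9 kN/m
Resisting force R = c_j·L + N'·tanφ = 13·19.5 + 960.9·tan12.6° = 253.5 + 214.8 = 468.3 kN/m
FS = R / T = 468.3 / 437.9 = 1.069

FS = 1.07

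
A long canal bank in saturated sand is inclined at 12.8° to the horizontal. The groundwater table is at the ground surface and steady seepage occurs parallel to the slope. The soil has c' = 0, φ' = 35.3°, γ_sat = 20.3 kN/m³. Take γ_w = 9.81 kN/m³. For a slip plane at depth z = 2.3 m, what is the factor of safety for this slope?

FS = 1.61

With seepage parallel to the slope and the water table at the surface, the effective normal stress on the slip plane uses the buoyant unit weight γ' = γ_sat − γ_w while the driving shear stress uses γ_sat:
FS = [c' + γ' z cos²β tanφ'] / [γ_sat z sinβ cosβ]
(For c' = 0 this reduces to FS = (γ'/γ_sat)·tanφ'/tanβ.)
γ' = 20.3 − 9.81 = 10.49 kN/m³
Numerator = 0.0 + 10.49·2.3·cos²12.8°·tan35.3° = 0.0 + 10.49·2.3·0.9509·0.7080 = 16.244 kPa
Denominator = 20.3·2.3·sin12.8°·cos12.8° = 20.3·2.3·0.2215·0.9751 = 10.087 kPa
FS = 16.244 / 10.087 = 1.610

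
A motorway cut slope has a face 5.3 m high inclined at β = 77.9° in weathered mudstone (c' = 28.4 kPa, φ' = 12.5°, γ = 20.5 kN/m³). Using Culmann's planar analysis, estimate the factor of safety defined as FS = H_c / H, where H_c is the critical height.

H_c = (4c'/γ) · sinβ cosφ' / [1 − cos(β − φ')]
    = (4·28.4/20.5) · sin77.9°·cos12.5° / [1 − cos65.4°]
    = 5.541 · 0.9546 / 0.5837 = 9.06 m
FS = H_c / H = 9.06 / 5.3 = 1.710

FS = 1.71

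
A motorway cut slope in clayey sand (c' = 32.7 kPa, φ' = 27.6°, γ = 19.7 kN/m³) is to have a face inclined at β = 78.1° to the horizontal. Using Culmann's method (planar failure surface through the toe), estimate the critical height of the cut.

H_c = 15.82 m

Culmann's analysis gives the critical failure plane at α_cr = (β + φ')/2 = (78.1 + 27.6)/2 = 52.8°, and the critical height
H_c = (4c'/γ) · sinβ cosφ' / [1 − cos(β − φ')]
    = (4·32.7/19.7) · sin78.1°·cos27.6° / [1 − cos(50.5°)]
    = 6.640 · 0.9785·0.8862 / [1 − 0.6361]
    = 6.640 · 0.8672 / 0.3639
    = 15.82 m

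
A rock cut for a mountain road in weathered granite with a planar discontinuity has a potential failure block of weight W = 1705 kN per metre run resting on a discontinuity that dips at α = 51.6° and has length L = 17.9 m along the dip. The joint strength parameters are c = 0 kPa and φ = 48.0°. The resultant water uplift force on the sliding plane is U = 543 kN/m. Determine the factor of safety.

FS = 0.43

Resolving the block weight along and normal to the plane and applying the Mohr–Coulomb strength on the joint:
N' = W cosα − U = 1705·cos51.6° − 543 = 516.1 kN/m
Driving force T = W sinα = 1705·sin51.6° = 1336.2 kN/m
Resisting force R = c·L + N'·tanφ = 0·17.9 + 516.1·tan48.0° = 0.0 + 573.1 = 573.1 kN/m
FS = R / T = 573.1 / 1336.2 = 0.429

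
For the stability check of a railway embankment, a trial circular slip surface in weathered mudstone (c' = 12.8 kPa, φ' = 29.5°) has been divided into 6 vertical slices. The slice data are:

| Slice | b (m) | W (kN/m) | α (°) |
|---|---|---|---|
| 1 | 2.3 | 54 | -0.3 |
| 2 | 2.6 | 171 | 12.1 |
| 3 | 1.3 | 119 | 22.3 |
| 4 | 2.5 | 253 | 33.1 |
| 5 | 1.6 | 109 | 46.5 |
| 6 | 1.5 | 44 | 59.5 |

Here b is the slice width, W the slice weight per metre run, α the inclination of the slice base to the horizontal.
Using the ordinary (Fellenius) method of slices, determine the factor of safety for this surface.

FS = 1.64

Ordinary method of slices: FS = Σ[c'·Δl_i + (W_i cosα_i)·tanφ'] / Σ W_i sinα_i, with Δl_i = b_i / cosα_i.
Slice 1: Δl = 2.3/cos(-0.3°) = 2.300 m; N'_1 = 54·cos(-0.3°) = 54.0; c'Δl = 29.44; W sinα = -0.3
Slice 2: Δl = 2.6/cos12.1° = 2.659 m; N'_2 = 171·cos12.1° = 167.2; c'Δl = 34.04; W sinα = 35.8
Slice 3: Δl = 1.3/cos22.3° = 1.405 m; N'_3 = 119·cos22.3° = 110.1; c'Δl = 17.99; W sinα = 45.2
Slice 4: Δl = 2.5/cos33.1° = 2.984 m; N'_4 = 253·cos33.1° = 211.9; c'Δl = 38.20; W sinα = 138.2
Slice 5: Δl = 1.6/cos46.5° = 2.324 m; N'_5 = 109·cos46.5° = 75.0; c'Δl = 29.75; W sinα = 79.1
Slice 6: Δl = 1.5/cos59.5° = 2.955 m; N'_6 = 44·cos59.5° = 22.3; c'Δl = 37.83; W sinα = 37.9
Σc'Δl = 187.2 kN/m; ΣN' = 640.6 kN/m; ΣW sinα = 335.9 kN/m
Resisting = 187.2 + 640.6·tan29.5° = 187.2 + 362.4 = 549.7 kN/m
FS = 549.7 / 335.9 = 1.637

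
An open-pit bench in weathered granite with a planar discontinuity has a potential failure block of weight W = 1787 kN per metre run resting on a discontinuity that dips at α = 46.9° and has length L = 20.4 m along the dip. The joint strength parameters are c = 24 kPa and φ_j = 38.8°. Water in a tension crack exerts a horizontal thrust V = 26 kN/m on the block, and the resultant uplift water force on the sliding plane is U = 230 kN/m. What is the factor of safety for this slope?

FS = 0.96

Resolving the block weight along and normal to the plane and applying the Mohr–Coulomb strength on the joint:
N' = W cosα − U − V sinα = 1787·cos46.9° − 230 − 26·sin46.9° = 972.0 kN/m
Driving force T = W sinα + V cosα = 1787·sin46.9° + 26·cos46.9° = 1322.6 kN/m
Resisting force R = c·L + N'·tanφ_j = 24·20.4 + 972.0·tan38.8° = 489.6 + 781.5 = 1271.1 kN/m
FS = R / T = 1271.1 / 1322.6 = 0.961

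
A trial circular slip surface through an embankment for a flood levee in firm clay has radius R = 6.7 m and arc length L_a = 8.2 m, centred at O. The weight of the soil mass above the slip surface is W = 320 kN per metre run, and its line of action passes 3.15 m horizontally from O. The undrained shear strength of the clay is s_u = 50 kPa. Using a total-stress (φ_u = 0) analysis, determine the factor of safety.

FS = 2.73

Taking moments about the centre O, the resisting moment is provided by the undrained shear strength acting along the arc:
M_R = s_u·L_a·R = 50·8.20·6.7 = 2747.0 kN·m/m
M_D = W·d = 320·3.15 = 1008.0 kN·m/m
FS = M_R / M_D = 2747.0 / 1008.0 = 2.725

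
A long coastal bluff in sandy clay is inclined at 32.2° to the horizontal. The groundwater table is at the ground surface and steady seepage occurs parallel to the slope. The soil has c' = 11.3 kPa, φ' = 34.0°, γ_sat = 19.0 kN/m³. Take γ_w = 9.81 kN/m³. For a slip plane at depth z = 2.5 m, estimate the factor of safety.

With seepage parallel to the slope and the water table at the surface, the effective normal stress on the slip plane uses the buoyant unit weight γ' = γ_sat − γ_w while the driving shear stress uses γ_sat:
FS = [c' + γ' z cos²β tanφ'] / [γ_sat z sinβ cosβ]
γ' = 19.0 − 9.81 = 9.19 kN/m³
Numerator = 11.3 + 9.19·2.5·cos²32.2°·tan34.0° = 11.3 + 9.19·2.5·0.7160·0.6745 = 22.396 kPa
Denominator = 19.0·2.5·sin32.2°·cos32.2° = 19.0·2.5·0.5329·0.8462 = 21.419 kPa
FS = 22.396 / 21.419 = 1.046

FS = 1.05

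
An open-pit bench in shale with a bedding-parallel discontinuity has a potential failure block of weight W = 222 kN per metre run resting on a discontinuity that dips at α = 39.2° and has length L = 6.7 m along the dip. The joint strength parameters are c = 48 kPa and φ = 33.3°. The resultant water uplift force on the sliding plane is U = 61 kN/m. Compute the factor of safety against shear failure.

Resolving the block weight along and normal to the plane and applying the Mohr–Coulomb strength on the joint:
N' = W cosα − U = 222·cos39.2° − 61 = 111.0 kN/m
Driving force T = W sinα = 222·sin39.2° = 140.3 kN/m
Resisting force R = c·L + N'·tanφ = 48·6.7 + 111.0·tan33.3° = 321.6 + 72.9 = 394.5 kN/m
FS = R / T = 394.5 / 140.3 = 2.812

FS = 2.81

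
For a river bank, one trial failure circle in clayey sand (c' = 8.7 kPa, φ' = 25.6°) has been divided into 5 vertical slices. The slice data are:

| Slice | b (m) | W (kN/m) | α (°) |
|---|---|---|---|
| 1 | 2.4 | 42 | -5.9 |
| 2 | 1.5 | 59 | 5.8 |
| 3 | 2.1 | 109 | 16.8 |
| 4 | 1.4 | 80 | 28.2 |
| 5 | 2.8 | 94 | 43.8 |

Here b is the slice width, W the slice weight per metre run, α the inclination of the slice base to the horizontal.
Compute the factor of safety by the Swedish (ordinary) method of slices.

FS = 1.95

Ordinary method of slices: FS = Σ[c'·Δl_i + (W_i cosα_i)·tanφ'] / Σ W_i sinα_i, with Δl_i = b_i / cosα_i.
Slice 1: Δl = 2.4/cos(-5.9°) = 2.413 m; N'_1 = 42·cos(-5.9°) = 41.8; c'Δl = 20.99; W sinα = -4.3
Slice 2: Δl = 1.5/cos5.8° = 1.508 m; N'_2 = 59·cos5.8° = 58.7; c'Δl = 13.12; W sinα = 6.0
Slice 3: Δl = 2.1/cos16.8° = 2.194 m; N'_3 = 109·cos16.8° = 104.3; c'Δl = 19.08; W sinα = 31.5
Slice 4: Δl = 1.4/cos28.2° = 1.589 m; N'_4 = 80·cos28.2° = 70.5; c'Δl = 13.82; W sinα = 37.8
Slice 5: Δl = 2.8/cos43.8° = 3.879 m; N'_5 = 94·cos43.8° = 67.8; c'Δl = 33.75; W sinα = 65.1
Σc'Δl = 100.8 kN/m; ΣN' = 343.2 kN/m; ΣW sinα = 136.0 kN/m
Resisting = 100.8 + 343.2·tan25.6° = 100.8 + 164.4 = 265.2 kN/m
FS = 265.2 / 136.0 = 1.950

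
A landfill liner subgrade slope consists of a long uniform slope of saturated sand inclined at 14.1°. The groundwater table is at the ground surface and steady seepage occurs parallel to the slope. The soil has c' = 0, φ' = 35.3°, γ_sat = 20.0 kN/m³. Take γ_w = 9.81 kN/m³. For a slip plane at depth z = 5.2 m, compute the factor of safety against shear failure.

With seepage parallel to the slope and the water table at the surface, the effective normal stress on the slip plane uses the buoyant unit weight γ' = γ_sat − γ_w while the driving shear stress uses γ_sat:
FS = [c' + γ' z cos²β tanφ'] / [γ_sat z sinβ cosβ]
(For c' = 0 this reduces to FS = (γ'/γ_sat)·tanφ'/tanβ.)
γ' = 20.0 − 9.81 = 10.19 kN/m³
Numerator = 0.0 + 10.19·5.2·cos²14.1°·tan35.3° = 0.0 + 10.19·5.2·0.9407·0.7080 = 35.291 kPa
Denominator = 20.0·5.2·sin14.1°·cos14.1° = 20.0·5.2·0.2436·0.9699 = 24.573 kPa
FS = 35.291 / 24.573 = 1.436

FS = 1.44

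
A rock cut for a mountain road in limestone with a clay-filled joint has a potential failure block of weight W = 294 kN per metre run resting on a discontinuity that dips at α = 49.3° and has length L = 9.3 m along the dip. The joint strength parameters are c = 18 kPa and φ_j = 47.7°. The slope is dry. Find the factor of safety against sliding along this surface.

FS = 1.70

Resolving the block weight along and normal to the plane and applying the Mohr–Coulomb strength on the joint:
N' = W cosα = 294·cos49.3° = 191.7 kN/m
Driving force T = W sinα = 294·sin49.3° = 222.9 kN/m
Resisting force R = c·L + N'·tanφ_j = 18·9.3 + 191.7·tan47.7° = 167.4 + 210.7 = 378.1 kN/m
FS = R / T = 378.1 / 222.9 = 1.696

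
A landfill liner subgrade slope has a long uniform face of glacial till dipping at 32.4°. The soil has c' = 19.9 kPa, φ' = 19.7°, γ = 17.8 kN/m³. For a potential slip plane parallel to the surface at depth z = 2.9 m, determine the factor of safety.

FS = 1.42

For an infinite slope with a slip plane parallel to the surface (no pore pressure): FS = [c' + γz cos²β tanφ'] / [γz sinβ cosβ].
γz = 17.8·2.9 = 51.62 kN/m²
Numerator = 19.9 + 51.62·cos²32.4°·tan19.7° = 19.9 + 51.62·0.7129·0.3581 = 33.076 kPa
Denominator = 51.62·sin32.4°·cos32.4° = 51.62·0.5358·0.8443 = 23.354 kPa
FS = 33.076 / 23.354 = 1.416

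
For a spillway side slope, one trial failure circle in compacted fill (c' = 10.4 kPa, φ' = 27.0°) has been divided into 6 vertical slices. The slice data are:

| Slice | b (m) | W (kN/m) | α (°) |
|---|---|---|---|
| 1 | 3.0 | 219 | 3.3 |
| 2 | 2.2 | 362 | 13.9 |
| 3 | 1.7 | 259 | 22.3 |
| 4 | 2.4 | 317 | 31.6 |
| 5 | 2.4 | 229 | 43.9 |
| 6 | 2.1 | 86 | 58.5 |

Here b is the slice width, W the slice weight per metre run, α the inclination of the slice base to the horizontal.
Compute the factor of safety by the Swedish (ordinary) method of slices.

FS = 1.40

Ordinary method of slices: FS = Σ[c'·Δl_i + (W_i cosα_i)·tanφ'] / Σ W_i sinα_i, with Δl_i = b_i / cosα_i.
Slice 1: Δl = 3.0/cos3.3° = 3.005 m; N'_1 = 219·cos3.3° = 218.6; c'Δl = 31.25; W sinα = 12.6
Slice 2: Δl = 2.2/cos13.9° = 2.266 m; N'_2 = 362·cos13.9° = 351.4; c'Δl = 23.57; W sinα = 87.0
Slice 3: Δl = 1.7/cos22.3° = 1.837 m; N'_3 = 259·cos22.3° = 239.6; c'Δl = 19.11; W sinα = 98.3
Slice 4: Δl = 2.4/cos31.6° = 2.818 m; N'_4 = 317·cos31.6° = 270.0; c'Δl = 29.31; W sinα = 166.1
Slice 5: Δl = 2.4/cos43.9° = 3.331 m; N'_5 = 229·cos43.9° = 165.0; c'Δl = 34.64; W sinα = 158.8
Slice 6: Δl = 2.1/cos58.5° = 4.019 m; N'_6 = 86·cos58.5° = 44.9; c'Δl = 41.80; W sinα = 73.3
Σc'Δl = 179.7 kN/m; ΣN' = 1289.6 kN/m; ΣW sinα = 596.1 kN/m
Resisting = 179.7 + 1289.6·tan27.0° = 179.7 + 657.1 = 836.8 kN/m
FS = 836.8 / 596.1 = 1.404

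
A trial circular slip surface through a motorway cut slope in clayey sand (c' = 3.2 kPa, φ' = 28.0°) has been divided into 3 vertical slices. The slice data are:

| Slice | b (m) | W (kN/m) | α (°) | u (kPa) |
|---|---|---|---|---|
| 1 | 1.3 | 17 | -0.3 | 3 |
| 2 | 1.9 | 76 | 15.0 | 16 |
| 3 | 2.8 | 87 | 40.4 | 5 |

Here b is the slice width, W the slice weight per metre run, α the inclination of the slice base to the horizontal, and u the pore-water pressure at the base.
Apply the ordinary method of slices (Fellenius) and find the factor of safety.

FS = 1.01

Ordinary method of slices: FS = Σ[c'·Δl_i + (W_i cosα_i − u_i·Δl_i)·tanφ'] / Σ W_i sinα_i, with Δl_i = b_i / cosα_i.
Slice 1: Δl = 1.3/cos(-0.3°) = 1.300 m; N'_1 = 17·cos(-0.3°) − 3·1.300 = 13.1; c'Δl = 4.16; W sinα = -0.1
Slice 2: Δl = 1.9/cos15.0° = 1.967 m; N'_2 = 76·cos15.0° − 16·1.967 = 41.9; c'Δl = 6.29; W sinα = 19.7
Slice 3: Δl = 2.8/cos40.4° = 3.677 m; N'_3 = 87·cos40.4° − 5·3.677 = 47.9; c'Δl = 11.77; W sinα = 56.4
Σc'Δl = 22.2 kN/m; ΣN' = 102.9 kN/m; ΣW sinα = 76.0 kN/m
Resisting = 22.2 + 102.9·tan28.0° = 22.2 + 54.7 = 76.9 kN/m
FS = 76.9 / 76.0 = 1.013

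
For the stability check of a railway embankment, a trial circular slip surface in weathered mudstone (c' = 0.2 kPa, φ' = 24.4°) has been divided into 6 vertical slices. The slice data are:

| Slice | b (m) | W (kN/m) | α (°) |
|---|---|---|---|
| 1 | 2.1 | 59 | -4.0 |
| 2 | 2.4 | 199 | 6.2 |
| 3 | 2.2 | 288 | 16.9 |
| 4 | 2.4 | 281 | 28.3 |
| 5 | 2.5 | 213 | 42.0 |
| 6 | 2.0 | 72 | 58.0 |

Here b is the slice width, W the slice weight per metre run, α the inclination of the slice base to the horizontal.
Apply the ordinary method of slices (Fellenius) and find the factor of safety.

Ordinary method of slices: FS = Σ[c'·Δl_i + (W_i cosα_i)·tanφ'] / Σ W_i sinα_i, with Δl_i = b_i / cosα_i.
Slice 1: Δl = 2.1/cos(-4.0°) = 2.105 m; N'_1 = 59·cos(-4.0°) = 58.9; c'Δl = 0.42; W sinα = -4.1
Slice 2: Δl = 2.4/cos6.2° = 2.414 m; N'_2 = 199·cos6.2° = 197.8; c'Δl = 0.48; W sinα = 21.5
Slice 3: Δl = 2.2/cos16.9° = 2.299 m; N'_3 = 288·cos16.9° = 275.6; c'Δl = 0.46; W sinα = 83.7
Slice 4: Δl = 2.4/cos28.3° = 2.726 m; N'_4 = 281·cos28.3° = 247.4; c'Δl = 0.55; W sinα = 133.2
Slice 5: Δl = 2.5/cos42.0° = 3.364 m; N'_5 = 213·cos42.0° = 158.3; c'Δl = 0.67; W sinα = 142.5
Slice 6: Δl = 2.0/cos58.0° = 3.774 m; N'_6 = 72·cos58.0° = 38.2; c'Δl = 0.75; W sinα = 61.1
Σc'Δl = 3.3 kN/m; ΣN' = 976.1 kN/m; ΣW sinα = 437.9 kN/m
Resisting = 3.3 + 976.1·tan24.4° = 3.3 + 442.8 = 446.1 kN/m
FS = 446.1 / 437.9 = 1.019

FS = 1.02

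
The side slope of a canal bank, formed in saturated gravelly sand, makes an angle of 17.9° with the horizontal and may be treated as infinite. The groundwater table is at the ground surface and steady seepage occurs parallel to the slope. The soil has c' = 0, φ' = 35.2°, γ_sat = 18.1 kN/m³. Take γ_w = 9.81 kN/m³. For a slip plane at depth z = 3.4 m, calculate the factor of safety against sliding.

With seepage parallel to the slope and the water table at the surface, the effective normal stress on the slip plane uses the buoyant unit weight γ' = γ_sat − γ_w while the driving shear stress uses γ_sat:
FS = [c' + γ' z cos²β tanφ'] / [γ_sat z sinβ cosβ]
(For c' = 0 this reduces to FS = (γ'/γ_sat)·tanφ'/tanβ.)
γ' = 18.1 − 9.81 = 8.29 kN/m³
Numerator = 0.0 + 8.29·3.4·cos²17.9°·tan35.2° = 0.0 + 8.29·3.4·0.9055·0.7054 = 18.005 kPa
Denominator = 18.1·3.4·sin17.9°·cos17.9° = 18.1·3.4·0.3074·0.9516 = 17.999 kPa
FS = 18.005 / 17.999 = 1.000

FS = 1.00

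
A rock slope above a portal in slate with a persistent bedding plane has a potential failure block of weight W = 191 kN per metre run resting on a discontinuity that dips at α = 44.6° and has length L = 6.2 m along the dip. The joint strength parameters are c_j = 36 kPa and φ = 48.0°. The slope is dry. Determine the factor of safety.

Resolving the block weight along and normal to the plane and applying the Mohr–Coulomb strength on the joint:
N' = W cosα = 191·cos44.6° = 136.0 kN/m
Driving force T = W sinα = 191·sin44.6° = 134.1 kN/m
Resisting force R = c_j·L + N'·tanφ = 36·6.2 + 136.0·tan48.0° = 223.2 + 151.0 = 374.2 kN/m
FS = R / T = 374.2 / 134.1 = 2.791

FS = 2.79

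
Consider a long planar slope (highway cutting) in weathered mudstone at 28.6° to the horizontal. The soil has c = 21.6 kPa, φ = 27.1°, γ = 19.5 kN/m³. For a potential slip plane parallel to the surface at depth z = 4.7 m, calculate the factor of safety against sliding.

For an infinite slope with a slip plane parallel to the surface (no pore pressure): FS = [c + γz cos²β tanφ] / [γz sinβ cosβ].
γz = 19.5·4.7 = 91.65 kN/m²
Numerator = 21.6 + 91.65·cos²28.6°·tan27.1° = 21.6 + 91.65·0.7709·0.5117 = 57.753 kPa
Denominator = 91.65·sin28.6°·cos28.6° = 91.65·0.4787·0.8780 = 38.519 kPa
FS = 57.753 / 38.519 = 1.499

FS = 1.50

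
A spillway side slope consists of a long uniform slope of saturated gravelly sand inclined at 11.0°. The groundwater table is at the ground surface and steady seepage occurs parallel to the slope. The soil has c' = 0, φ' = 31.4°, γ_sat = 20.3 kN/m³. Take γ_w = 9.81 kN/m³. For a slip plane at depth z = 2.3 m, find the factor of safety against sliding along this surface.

With seepage parallel to the slope and the water table at the surface, the effective normal stress on the slip plane uses the buoyant unit weight γ' = γ_sat − γ_w while the driving shear stress uses γ_sat:
FS = [c' + γ' z cos²β tanφ'] / [γ_sat z sinβ cosβ]
(For c' = 0 this reduces to FS = (γ'/γ_sat)·tanφ'/tanβ.)
γ' = 20.3 − 9.81 = 10.49 kN/m³
Numerator = 0.0 + 10.49·2.3·cos²11.0°·tan31.4° = 0.0 + 10.49·2.3·0.9636·0.6104 = 14.191 kPa
Denominator = 20.3·2.3·sin11.0°·cos11.0° = 20.3·2.3·0.1908·0.9816 = 8.745 kPa
FS = 14.191 / 8.745 = 1.623

FS = 1.62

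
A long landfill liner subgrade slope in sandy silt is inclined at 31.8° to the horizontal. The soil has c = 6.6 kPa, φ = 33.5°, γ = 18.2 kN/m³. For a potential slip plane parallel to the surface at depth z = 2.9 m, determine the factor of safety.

FS = 1.35

For an infinite slope with a slip plane parallel to the surface (no pore pressure): FS = [c + γz cos²β tanφ] / [γz sinβ cosβ].
γz = 18.2·2.9 = 52.78 kN/m²
Numerator = 6.6 + 52.78·cos²31.8°·tan33.5° = 6.6 + 52.78·0.7223·0.6619 = 31.834 kPa
Denominator = 52.78·sin31.8°·cos31.8° = 52.78·0.5270·0.8499 = 23.638 kPa
FS = 31.834 / 23.638 = 1.347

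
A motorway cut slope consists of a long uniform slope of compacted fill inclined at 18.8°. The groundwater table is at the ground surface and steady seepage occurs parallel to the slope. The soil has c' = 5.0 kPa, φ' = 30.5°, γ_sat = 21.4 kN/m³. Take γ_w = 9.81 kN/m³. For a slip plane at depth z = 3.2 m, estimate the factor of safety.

FS = 1.18

With seepage parallel to the slope and the water table at the surface, the effective normal stress on the slip plane uses the buoyant unit weight γ' = γ_sat − γ_w while the driving shear stress uses γ_sat:
FS = [c' + γ' z cos²β tanφ'] / [γ_sat z sinβ cosβ]
γ' = 21.4 − 9.81 = 11.59 kN/m³
Numerator = 5.0 + 11.59·3.2·cos²18.8°·tan30.5° = 5.0 + 11.59·3.2·0.8961·0.5890 = 24.578 kPa
Denominator = 21.4·3.2·sin18.8°·cos18.8° = 21.4·3.2·0.3223·0.9466 = 20.891 kPa
FS = 24.578 / 20.891 = 1.176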